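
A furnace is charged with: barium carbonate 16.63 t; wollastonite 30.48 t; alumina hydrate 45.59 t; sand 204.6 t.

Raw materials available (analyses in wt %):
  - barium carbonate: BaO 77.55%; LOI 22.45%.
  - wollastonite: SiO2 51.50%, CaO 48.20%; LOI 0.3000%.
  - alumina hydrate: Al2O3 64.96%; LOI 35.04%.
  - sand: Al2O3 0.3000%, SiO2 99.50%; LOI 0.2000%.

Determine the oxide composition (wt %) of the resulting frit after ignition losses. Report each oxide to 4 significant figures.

Glass mass = 277.1 t (batch 297.3 − LOI 20.21).
Composition: BaO 4.654%, Al2O3 10.91%, SiO2 79.13%, CaO 5.302%

All internal work carries full precision at every stage; working values are shown rounded to 4 significant digits within the worked lines — each reported result takes just one rounding — derived quantities (ignition loss, the yield, glass mass, the totals, four oxide percentages) are carried starting from the weights per 277.1 t of glass in full float precision exactly as printed in the problem or answer text.
What the batch supplies per oxide:
  BaO: 16.63·0.7755 = 12.90 t
  Al2O3: 45.59·0.6496 + 204.6·0.003000 = 30.23 t
  SiO2: 30.48·0.5150 + 204.6·0.9950 = 219.3 t
  CaO: 30.48·0.4820 = 14.69 t
LOI: 16.63·0.2245 + 30.48·0.003000 + 45.59·0.3504 + 204.6·0.002000 = 20.21 t
Glass mass = batch − LOI = 297.3 − 20.21 = 277.1 t (equal to the oxide-mass sum)
each oxide over glass, ×100, is wt %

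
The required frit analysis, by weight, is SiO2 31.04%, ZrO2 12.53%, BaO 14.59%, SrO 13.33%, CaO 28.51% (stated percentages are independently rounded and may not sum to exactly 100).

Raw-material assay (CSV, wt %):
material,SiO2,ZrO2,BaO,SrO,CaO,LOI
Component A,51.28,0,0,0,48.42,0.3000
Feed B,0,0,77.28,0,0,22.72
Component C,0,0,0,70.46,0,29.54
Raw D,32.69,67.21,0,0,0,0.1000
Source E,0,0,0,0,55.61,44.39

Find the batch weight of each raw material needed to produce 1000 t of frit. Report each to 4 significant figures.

Batch per 1000 t frit:
  Component A: 486.5 t
  Feed B: 188.8 t
  Component C: 189.2 t
  Raw D: 186.4 t
  Source E: 89.12 t
Total batch = 1140 t; LOI loss = 140.0 t; yield = 87.72%

In-progress results are shown, rounded to four significant figures, on the page; all arithmetic holds exact precision from first step to last; a single rounding yields every reported value; derived quantities are recomputed using the weight values per 1000 t of glass at full float precision (the totals, the five compositions, ignition loss, the yield, net glass mass) as they appear in the problem or the answer.
Oxide mass targets, per 1000 t frit:
  SiO2: 31.04% × 1000 = 310.4 t
  ZrO2: 12.53% × 1000 = 125.3 t
  BaO: 14.59% × 1000 = 145.9 t
  SrO: 13.33% × 1000 = 133.3 t
  CaO: 28.51% × 1000 = 285.1 t
Verifying the oxide balance from the weights as reported, relative to the basis at hand (target by target, the sums agree modulo rounding of the values):
  SiO2: 486.5·0.5128 + 186.4·0.3269 = 310.4 t (target 310.4 t)
  ZrO2: 186.4·0.6721 = 125.3 t (target 125.3 t)
  BaO: 188.8·0.7728 = 145.9 t (target 145.9 t)
  SrO: 189.2·0.7046 = 133.3 t (target 133.3 t)
  CaO: 486.5·0.4842 + 89.12·0.5561 = 285.1 t (target 285.1 t)
Consistency of the glass mass: net batch after ignition = 1000 t (oxide target masses add up to 1000 t; with the basis standing at 1000 t — deltas are rounding alone).
Whole-batch sum: Σ batch = 1140 t; LOI removed, Σ of batch·LOI: 140.0 t; yield = glass ÷ total batch = 87.72%.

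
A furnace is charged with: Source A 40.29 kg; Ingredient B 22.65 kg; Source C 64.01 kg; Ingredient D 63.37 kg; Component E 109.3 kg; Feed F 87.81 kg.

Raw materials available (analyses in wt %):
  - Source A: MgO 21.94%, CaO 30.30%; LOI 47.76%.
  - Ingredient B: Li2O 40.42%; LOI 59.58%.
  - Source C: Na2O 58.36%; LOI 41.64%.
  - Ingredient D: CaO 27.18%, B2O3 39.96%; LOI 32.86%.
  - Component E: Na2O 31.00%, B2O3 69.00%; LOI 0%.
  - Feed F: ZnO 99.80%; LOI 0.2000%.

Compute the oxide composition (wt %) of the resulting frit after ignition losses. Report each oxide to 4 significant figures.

Values along the way appear with 4-significant-digit rounding as written. Full precision is kept in all steps — a single rounding yields every reported number; all derived quantities are re-derived at full precision (the totals, the yield, ignition loss, net glass mass, the six compositions) starting from the weights per 307.0 kg of glass, as set out in either problem or answer.
Mass of each oxide from the mix:
  Li2O: 22.65·0.4042 = 9.155 kg
  MgO: 40.29·0.2194 = 8.840 kg
  ZnO: 87.81·0.9980 = 87.63 kg
  CaO: 40.29·0.3030 + 63.37·0.2718 = 29.43 kg
  Na2O: 64.01·0.5836 + 109.3·0.3100 = 71.24 kg
  B2O3: 63.37·0.3996 + 109.3·0.6900 = 100.7 kg
LOI: 40.29·0.4776 + 22.65·0.5958 + 64.01·0.4164 + 63.37·0.3286 + 87.81·0.002000 = 80.39 kg
The glass mass, total less LOI, = 387.4 − 80.39 = 307.0 kg (the oxide masses sum to this)
each wt % is 100 × oxide ÷ glass

Glass mass = 307.0 kg (batch 387.4 − LOI 80.39).
Composition: Li2O 2.982%, MgO 2.879%, ZnO 28.54%, CaO 9.586%, Na2O 23.20%, B2O3 32.81%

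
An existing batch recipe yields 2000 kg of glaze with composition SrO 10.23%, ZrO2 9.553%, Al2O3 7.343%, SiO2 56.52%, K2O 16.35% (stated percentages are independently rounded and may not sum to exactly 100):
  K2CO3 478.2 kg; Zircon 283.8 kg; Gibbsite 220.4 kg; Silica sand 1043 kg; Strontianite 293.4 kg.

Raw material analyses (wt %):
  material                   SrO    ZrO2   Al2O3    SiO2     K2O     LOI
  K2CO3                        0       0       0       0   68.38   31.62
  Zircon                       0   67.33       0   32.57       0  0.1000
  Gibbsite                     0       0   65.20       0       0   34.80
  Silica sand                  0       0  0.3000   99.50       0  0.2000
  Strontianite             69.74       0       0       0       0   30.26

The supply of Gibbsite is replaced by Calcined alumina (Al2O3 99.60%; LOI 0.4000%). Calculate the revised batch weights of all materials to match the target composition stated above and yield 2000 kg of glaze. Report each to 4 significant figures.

Revised batch per 2000 kg glaze:
  K2CO3: 478.2 kg
  Zircon: 283.8 kg
  Calcined alumina: 144.3 kg
  Silica sand: 1043 kg
  Strontianite: 293.4 kg
Total batch = 2243 kg; LOI loss = 242.9 kg

Rounding to four significant figures applies to every intermediate as displayed — the working math keeps exact precision from start to finish; every reported value is rounded exactly once. The derived quantities are computed starting from the weights for 2000 kg of glass at exact precision (net glass mass, totals, ignition loss, the yield, five oxide percentages), exactly as shown in the problem or answer text.
Target masses of each oxide per 2000 kg glaze:
  SrO: 10.23% × 2000 = 204.6 kg
  ZrO2: 9.553% × 2000 = 191.1 kg
  Al2O3: 7.343% × 2000 = 146.9 kg
  SiO2: 56.52% × 2000 = 1130 kg
  K2O: 16.35% × 2000 = 327.0 kg
Sums-versus-targets review on the weights just shown, versus the basis set out (delivered sums recover each target up to rounding of the answer):
  SrO: 293.4·0.6974 = 204.6 kg (target 204.6 kg)
  ZrO2: 283.8·0.6733 = 191.1 kg (target 191.1 kg)
  Al2O3: 144.3·0.9960 + 1043·0.003000 = 146.9 kg (target 146.9 kg)
  SiO2: 283.8·0.3257 + 1043·0.9950 = 1130 kg (target 1130 kg)
  K2O: 478.2·0.6838 = 327.0 kg (target 327.0 kg)
Glass-mass closure: total batch − LOI = 2000 kg (targets for the oxides total 2000 kg; versus the stated basis of 2000 kg — rounding explains the deltas).
Batch grand total — Σ batch = 2243 kg; ignition loss, Σ(batch × LOI) = 242.9 kg; yield = glass ÷ total batch = 89.17%.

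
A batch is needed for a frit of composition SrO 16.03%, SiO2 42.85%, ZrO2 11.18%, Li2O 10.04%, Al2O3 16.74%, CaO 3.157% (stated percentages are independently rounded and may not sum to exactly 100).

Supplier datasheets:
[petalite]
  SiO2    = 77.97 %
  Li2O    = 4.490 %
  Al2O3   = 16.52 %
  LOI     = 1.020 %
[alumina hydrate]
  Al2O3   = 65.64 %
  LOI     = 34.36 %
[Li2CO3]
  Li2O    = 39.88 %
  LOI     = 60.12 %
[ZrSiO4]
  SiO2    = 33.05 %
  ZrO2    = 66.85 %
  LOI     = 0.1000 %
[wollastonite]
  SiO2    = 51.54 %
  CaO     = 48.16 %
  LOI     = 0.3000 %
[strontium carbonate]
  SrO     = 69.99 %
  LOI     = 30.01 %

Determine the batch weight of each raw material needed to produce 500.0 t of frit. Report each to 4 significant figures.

Intermediates are printed rounded to 4 significant figures alongside each step; all arithmetic carries full precision at each step — every reported result takes just one rounding — the derived quantities are recomputed using the weight values for 500.0 t of glass in exact precision (totals, LOI, net glass mass, six oxide percentages, the yield), as written in the problem or the answer.
Oxide mass targets, per 500.0 t frit:
  SrO: 16.03% × 500.0 = 80.15 t
  SiO2: 42.85% × 500.0 = 214.2 t
  ZrO2: 11.18% × 500.0 = 55.90 t
  Li2O: 10.04% × 500.0 = 50.20 t
  Al2O3: 16.74% × 500.0 = 83.70 t
  CaO: 3.157% × 500.0 = 15.78 t
Oxide-by-oxide audit per the reported batch figures, under the basis named above (oxide sums agree with the targets exact up to rounding of places):
  SrO: 114.5·0.6999 = 80.14 t (target 80.15 t)
  SiO2: 217.7·0.7797 + 83.62·0.3305 + 32.78·0.5154 = 214.3 t (target 214.2 t)
  ZrO2: 83.62·0.6685 = 55.90 t (target 55.90 t)
  Li2O: 217.7·0.04490 + 101.4·0.3988 = 50.21 t (target 50.20 t)
  Al2O3: 217.7·0.1652 + 72.73·0.6564 = 83.70 t (target 83.70 t)
  CaO: 32.78·0.4816 = 15.79 t (target 15.78 t)
Glass-mass closure: net batch after ignition = 500.0 t (targets for the oxides total 500.0 t; against the stated basis, 500.0 t — a pure rounding effect).
Summing the batch: Σ batch = 622.7 t; Σ batch·LOI gives LOI loss = 122.7 t; yield, glass over the total, = 80.29%.

Batch per 500.0 t frit:
  petalite: 217.7 t
  alumina hydrate: 72.73 t
  Li2CO3: 101.4 t
  ZrSiO4: 83.62 t
  wollastonite: 32.78 t
  strontium carbonate: 114.5 t
Total batch = 622.7 t; LOI loss = 122.7 t; yield = 80.29%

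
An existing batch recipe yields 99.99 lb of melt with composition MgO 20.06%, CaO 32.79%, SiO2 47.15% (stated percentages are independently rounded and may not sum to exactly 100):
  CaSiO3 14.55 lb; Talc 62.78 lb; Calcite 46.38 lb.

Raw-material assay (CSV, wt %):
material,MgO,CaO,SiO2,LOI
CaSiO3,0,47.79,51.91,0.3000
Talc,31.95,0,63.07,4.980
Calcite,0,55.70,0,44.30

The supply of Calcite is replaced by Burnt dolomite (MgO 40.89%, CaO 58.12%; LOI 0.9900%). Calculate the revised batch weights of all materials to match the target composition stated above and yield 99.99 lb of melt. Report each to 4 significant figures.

Every computation keeps full precision at all times; working values are shown rounded to four significant digits between the steps — exactly one rounding is applied to each reported number; all derived quantities, including the totals, net glass mass, three oxide percentages, the yield, LOI, are recomputed starting from the weights per 99.99 lb of glass at full float precision, as given in problem or answer.
Oxide mass targets, per 99.99 lb melt:
  MgO: 20.06% × 99.99 = 20.06 lb
  CaO: 32.79% × 99.99 = 32.79 lb
  SiO2: 47.15% × 99.99 = 47.15 lb
Verifying the oxide balance from the weights as reported, relative to the basis at hand (summed amounts equal target values inside rounding margins):
  MgO: 37.81·0.3195 + 19.51·0.4089 = 20.06 lb (target 20.06 lb)
  CaO: 44.88·0.4779 + 19.51·0.5812 = 32.79 lb (target 32.79 lb)
  SiO2: 44.88·0.5191 + 37.81·0.6307 = 47.14 lb (target 47.15 lb)
Consistency of the glass mass: whole batch net of LOI = 99.99 lb (the targets, summed, come to 99.99 lb; versus the stated basis of 99.99 lb — any gap is answer rounding).
Batch grand total — Σ batch = 102.2 lb; ignition loss, Σ(batch × LOI) = 2.211 lb; glass ÷ batch gives a yield of 97.84%.

Revised batch per 99.99 lb melt:
  CaSiO3: 44.88 lb
  Talc: 37.81 lb
  Burnt dolomite: 19.51 lb
Total batch = 102.2 lb; LOI loss = 2.211 lb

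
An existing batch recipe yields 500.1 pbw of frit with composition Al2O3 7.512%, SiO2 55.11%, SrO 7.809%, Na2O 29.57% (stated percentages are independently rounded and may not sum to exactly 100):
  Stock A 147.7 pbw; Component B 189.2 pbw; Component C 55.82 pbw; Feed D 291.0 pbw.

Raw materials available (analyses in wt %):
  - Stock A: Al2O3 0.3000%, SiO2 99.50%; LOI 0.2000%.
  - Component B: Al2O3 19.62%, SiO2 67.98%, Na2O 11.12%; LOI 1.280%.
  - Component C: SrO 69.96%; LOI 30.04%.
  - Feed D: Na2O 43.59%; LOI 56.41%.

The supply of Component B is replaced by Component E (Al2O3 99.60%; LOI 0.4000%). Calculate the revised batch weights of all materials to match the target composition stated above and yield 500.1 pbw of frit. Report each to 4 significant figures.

Every computation carries full precision end to end — values along the way appear rounded off to 4 significant digits between the steps — every reported figure receives exactly one rounding. Derived quantities (the four compositions, totals, the yield, LOI, net glass mass) are recomputed at exact precision from the weighed amounts for 500.1 pbw of glass, exactly as printed in the problem or answer text.
Per-oxide target masses for 500.1 pbw frit:
  Al2O3: 7.512% × 500.1 = 37.57 pbw
  SiO2: 55.11% × 500.1 = 275.6 pbw
  SrO: 7.809% × 500.1 = 39.05 pbw
  Na2O: 29.57% × 500.1 = 147.9 pbw
Per-oxide balance check using the reported weights, per the basis as stated (delivered sums recover each target within answer rounding):
  Al2O3: 277.0·0.003000 + 36.88·0.9960 = 37.56 pbw (target 37.57 pbw)
  SiO2: 277.0·0.9950 = 275.6 pbw (target 275.6 pbw)
  SrO: 55.82·0.6996 = 39.05 pbw (target 39.05 pbw)
  Na2O: 339.3·0.4359 = 147.9 pbw (target 147.9 pbw)
Glass mass check: the batch minus its LOI: 500.1 pbw (per-oxide target masses sum to 500.1 pbw; basis as stated: 500.1 pbw — deltas are rounding alone).
Adding the batch up: Σ batch = 709.0 pbw; ignition loss, Σ(batch × LOI) = 208.9 pbw; yield, glass over the total, = 70.54%.

Revised batch per 500.1 pbw frit:
  Stock A: 277.0 pbw
  Component E: 36.88 pbw
  Component C: 55.82 pbw
  Feed D: 339.3 pbw
Total batch = 709.0 pbw; LOI loss = 208.9 pbw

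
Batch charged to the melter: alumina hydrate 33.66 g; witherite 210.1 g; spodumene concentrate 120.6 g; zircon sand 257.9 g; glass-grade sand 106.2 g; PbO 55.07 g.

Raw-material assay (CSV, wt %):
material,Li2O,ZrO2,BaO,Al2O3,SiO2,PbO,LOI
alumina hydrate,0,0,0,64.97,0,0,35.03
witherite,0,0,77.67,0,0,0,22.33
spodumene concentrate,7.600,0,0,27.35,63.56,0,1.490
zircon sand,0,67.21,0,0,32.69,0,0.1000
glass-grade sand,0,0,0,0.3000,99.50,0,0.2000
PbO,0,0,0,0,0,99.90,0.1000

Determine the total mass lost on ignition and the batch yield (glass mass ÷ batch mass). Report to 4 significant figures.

LOI loss = 61.03 g; glass = 722.5 g; yield = 92.21%

The whole derivation keeps full float precision in all steps. Intermediates appear rounded to four significant digits alongside each step. Every reported value is rounded exactly once; derived quantities (six oxide percentages, ignition loss, the totals, the yield, glass mass) are re-derived using the weight values at 722.5 g of glass in full precision, exactly as printed in either problem or answer.
Material-by-material LOI:
  alumina hydrate: 33.66 × 0.3503 = 11.79 g
  witherite: 210.1 × 0.2233 = 46.92 g
  spodumene concentrate: 120.6 × 0.01490 = 1.797 g
  zircon sand: 257.9 × 0.001000 = 0.2579 g
  glass-grade sand: 106.2 × 0.002000 = 0.2124 g
  PbO: 55.07 × 0.001000 = 0.05507 g
Total LOI = 61.03 g
Glass = batch − LOI = 783.5 − 61.03 = 722.5 g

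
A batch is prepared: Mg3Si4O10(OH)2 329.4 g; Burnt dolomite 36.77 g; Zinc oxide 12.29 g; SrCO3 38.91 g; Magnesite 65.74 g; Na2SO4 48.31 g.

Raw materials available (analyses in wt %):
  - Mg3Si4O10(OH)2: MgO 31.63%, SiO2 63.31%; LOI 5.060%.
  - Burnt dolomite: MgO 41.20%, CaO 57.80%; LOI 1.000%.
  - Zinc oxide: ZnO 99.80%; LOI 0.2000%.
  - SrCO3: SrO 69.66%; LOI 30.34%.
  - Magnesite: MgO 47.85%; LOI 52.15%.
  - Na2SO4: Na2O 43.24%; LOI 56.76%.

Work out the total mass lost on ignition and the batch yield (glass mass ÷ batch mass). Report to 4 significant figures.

LOI loss = 90.57 g; glass = 440.9 g; yield = 82.96%

Working values are displayed (rounded to 4 significant figures) at each printed step. Every computation holds full float precision at every stage. Each reported value receives exactly one rounding; the derived quantities (six oxide percentages, net glass mass, totals, LOI, yield) are recomputed in full precision starting from the weights per 440.9 g of glass as they appear in the problem or the answer.
Material-by-material LOI:
  Mg3Si4O10(OH)2: 329.4 × 0.05060 = 16.67 g
  Burnt dolomite: 36.77 × 0.01000 = 0.3677 g
  Zinc oxide: 12.29 × 0.002000 = 0.02458 g
  SrCO3: 38.91 × 0.3034 = 11.81 g
  Magnesite: 65.74 × 0.5215 = 34.28 g
  Na2SO4: 48.31 × 0.5676 = 27.42 g
Total LOI = 90.57 g
Glass = batch − LOI = 531.4 − 90.57 = 440.9 g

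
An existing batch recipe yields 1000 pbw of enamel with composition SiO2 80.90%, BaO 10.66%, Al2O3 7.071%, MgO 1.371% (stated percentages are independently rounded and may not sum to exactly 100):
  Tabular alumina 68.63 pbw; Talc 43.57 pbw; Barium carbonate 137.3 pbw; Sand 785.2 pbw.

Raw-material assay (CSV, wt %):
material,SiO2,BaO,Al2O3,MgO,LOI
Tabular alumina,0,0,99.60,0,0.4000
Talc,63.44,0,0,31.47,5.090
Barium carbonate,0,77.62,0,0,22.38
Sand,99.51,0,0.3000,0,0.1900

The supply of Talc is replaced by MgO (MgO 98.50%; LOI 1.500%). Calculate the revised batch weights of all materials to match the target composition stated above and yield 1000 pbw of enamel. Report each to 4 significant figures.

The intermediate values are printed, rounded to four significant figures, at each printed step; the whole derivation carries exact precision through every step — exactly one rounding is applied to every reported value; derived quantities are computed at full float precision (glass mass, ignition loss, the four compositions, the yield, totals) using the weight values at 1000 pbw of glass precisely as stated by the problem or the answer.
Per-oxide target masses for 1000 pbw enamel:
  SiO2: 80.90% × 1000 = 809.0 pbw
  BaO: 10.66% × 1000 = 106.6 pbw
  Al2O3: 7.071% × 1000 = 70.71 pbw
  MgO: 1.371% × 1000 = 13.71 pbw
Verifying the oxide balance given the weights on record, at the basis given (sums match the target masses up to rounding of the answer):
  SiO2: 813.0·0.9951 = 809.0 pbw (target 809.0 pbw)
  BaO: 137.3·0.7762 = 106.6 pbw (target 106.6 pbw)
  Al2O3: 68.55·0.9960 + 813.0·0.003000 = 70.71 pbw (target 70.71 pbw)
  MgO: 13.92·0.9850 = 13.71 pbw (target 13.71 pbw)
Glass-mass sanity pass: the batch minus its LOI: 1000 pbw (per-oxide target masses sum to 1000 pbw; stated basis 1000 pbw — a pure rounding effect).
Total batch = Σ batch = 1033 pbw; LOI removed, Σ of batch·LOI: 32.76 pbw; the yield ratio, glass ÷ batch: 96.83%.

Revised batch per 1000 pbw enamel:
  Tabular alumina: 68.55 pbw
  MgO: 13.92 pbw
  Barium carbonate: 137.3 pbw
  Sand: 813.0 pbw
Total batch = 1033 pbw; LOI loss = 32.76 pbw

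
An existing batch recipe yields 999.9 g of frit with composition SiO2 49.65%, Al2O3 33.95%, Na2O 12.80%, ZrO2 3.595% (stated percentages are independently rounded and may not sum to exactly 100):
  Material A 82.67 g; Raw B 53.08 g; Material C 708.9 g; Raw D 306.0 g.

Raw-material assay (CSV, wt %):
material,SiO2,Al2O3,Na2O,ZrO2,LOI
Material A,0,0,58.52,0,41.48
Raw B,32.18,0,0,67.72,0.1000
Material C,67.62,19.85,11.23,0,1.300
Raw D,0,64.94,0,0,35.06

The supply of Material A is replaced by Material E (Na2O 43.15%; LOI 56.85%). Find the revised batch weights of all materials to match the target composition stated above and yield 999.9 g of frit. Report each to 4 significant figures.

Revised batch per 999.9 g frit:
  Material E: 112.1 g
  Raw B: 53.08 g
  Material C: 708.9 g
  Raw D: 306.0 g
Total batch = 1180 g; LOI loss = 180.3 g

The whole derivation keeps full precision end to end — the intermediate values are printed, with 4-significant-figure rounding, across the worked steps — every reported value is rounded once only; all derived quantities (glass mass, four oxide percentages, the yield, the totals, LOI) are re-derived using the weight values at 999.9 g of glass in full float precision, exactly as shown in the question or the answer.
Per-oxide target masses for 999.9 g frit:
  SiO2: 49.65% × 999.9 = 496.5 g
  Al2O3: 33.95% × 999.9 = 339.5 g
  Na2O: 12.80% × 999.9 = 128.0 g
  ZrO2: 3.595% × 999.9 = 35.95 g
Oxide-by-oxide audit applying the batch weights above, on the stated basis (delivered sums recover each target within answer rounding):
  SiO2: 53.08·0.3218 + 708.9·0.6762 = 496.4 g (target 496.5 g)
  Al2O3: 708.9·0.1985 + 306.0·0.6494 = 339.4 g (target 339.5 g)
  Na2O: 112.1·0.4315 + 708.9·0.1123 = 128.0 g (target 128.0 g)
  ZrO2: 53.08·0.6772 = 35.95 g (target 35.95 g)
Glass mass check: whole batch net of LOI = 999.8 g (per-oxide target masses sum to 999.9 g; versus the stated basis of 999.9 g — a pure rounding effect).
Batch grand total — Σ batch = 1180 g; the LOI term Σ batch·LOI equals 180.3 g; yield = glass ÷ total batch = 84.72%.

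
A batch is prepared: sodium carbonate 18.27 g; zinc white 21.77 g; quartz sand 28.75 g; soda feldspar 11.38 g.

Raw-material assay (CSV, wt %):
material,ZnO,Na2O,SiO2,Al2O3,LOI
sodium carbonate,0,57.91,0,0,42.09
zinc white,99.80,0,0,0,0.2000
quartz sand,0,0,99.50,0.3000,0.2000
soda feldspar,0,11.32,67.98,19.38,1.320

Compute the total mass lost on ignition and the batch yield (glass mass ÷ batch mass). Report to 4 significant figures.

LOI loss = 7.941 g; glass = 72.23 g; yield = 90.09%

All internal work keeps exact precision all the way through — intermediates are printed rounded to four significant digits across the worked steps; each reported result takes a single rounding. All derived quantities, including the totals, glass mass, yield, the four compositions, ignition loss, are recomputed from the batch weights on 72.23 g of glass at full precision as given in the problem or the answer.
Loss on ignition, line by line:
  sodium carbonate: 18.27 × 0.4209 = 7.690 g
  zinc white: 21.77 × 0.002000 = 0.04354 g
  quartz sand: 28.75 × 0.002000 = 0.05750 g
  soda feldspar: 11.38 × 0.01320 = 0.1502 g
Total LOI = 7.941 g
Glass = batch − LOI = 80.17 − 7.941 = 72.23 g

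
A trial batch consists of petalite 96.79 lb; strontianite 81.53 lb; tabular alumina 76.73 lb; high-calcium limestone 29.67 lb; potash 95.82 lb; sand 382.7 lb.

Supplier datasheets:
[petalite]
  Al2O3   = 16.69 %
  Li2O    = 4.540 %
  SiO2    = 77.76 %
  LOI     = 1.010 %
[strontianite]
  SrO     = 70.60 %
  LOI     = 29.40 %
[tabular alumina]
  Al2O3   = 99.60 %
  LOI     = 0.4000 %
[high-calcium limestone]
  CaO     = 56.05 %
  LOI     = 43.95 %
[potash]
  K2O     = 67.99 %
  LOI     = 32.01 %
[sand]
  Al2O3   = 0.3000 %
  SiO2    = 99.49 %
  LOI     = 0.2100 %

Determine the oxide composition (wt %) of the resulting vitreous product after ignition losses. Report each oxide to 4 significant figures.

Values along the way are printed with 4-significant-digit rounding in the printout. All arithmetic carries exact precision through every step. Every reported figure is rounded once only — all derived quantities, which include the yield, glass mass, the totals, ignition loss, six oxide percentages, are computed in exact precision, as given in the problem or answer text, from the batch weights for 693.5 lb of glass.
Mass of each oxide from the mix:
  CaO: 29.67·0.5605 = 16.63 lb
  SrO: 81.53·0.7060 = 57.56 lb
  Al2O3: 96.79·0.1669 + 76.73·0.9960 + 382.7·0.003000 = 93.73 lb
  K2O: 95.82·0.6799 = 65.15 lb
  Li2O: 96.79·0.04540 = 4.394 lb
  SiO2: 96.79·0.7776 + 382.7·0.9949 = 456.0 lb
LOI: 96.79·0.01010 + 81.53·0.2940 + 76.73·0.004000 + 29.67·0.4395 + 95.82·0.3201 + 382.7·0.002100 = 69.77 lb
Glass mass = batch − LOI = 763.2 − 69.77 = 693.5 lb (= Σ oxide masses)
each oxide over glass, ×100, is wt %

Glass mass = 693.5 lb (batch 763.2 − LOI 69.77).
Composition: CaO 2.398%, SrO 8.300%, Al2O3 13.52%, K2O 9.394%, Li2O 0.6337%, SiO2 65.76%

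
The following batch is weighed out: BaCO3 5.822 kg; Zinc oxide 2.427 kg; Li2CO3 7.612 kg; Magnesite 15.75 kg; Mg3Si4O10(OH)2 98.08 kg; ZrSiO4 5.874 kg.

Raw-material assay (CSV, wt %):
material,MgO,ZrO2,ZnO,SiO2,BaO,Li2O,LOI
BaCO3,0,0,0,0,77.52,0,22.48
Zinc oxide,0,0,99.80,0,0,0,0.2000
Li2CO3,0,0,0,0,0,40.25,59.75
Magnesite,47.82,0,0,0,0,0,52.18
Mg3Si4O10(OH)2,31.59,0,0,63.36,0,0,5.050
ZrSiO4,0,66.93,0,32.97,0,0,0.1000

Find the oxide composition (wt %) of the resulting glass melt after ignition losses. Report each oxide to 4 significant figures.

All internal work carries full float precision all the way through. Intermediates are shown with 4-significant-digit rounding alongside each step. Each reported result is rounded once only. All derived quantities are re-derived at full precision (glass mass, LOI, the yield, totals, six oxide percentages) from the weighed amounts at 116.5 kg of glass exactly as printed in either problem or answer.
Mass of each oxide from the mix:
  MgO: 15.75·0.4782 + 98.08·0.3159 = 38.52 kg
  ZrO2: 5.874·0.6693 = 3.931 kg
  ZnO: 2.427·0.9980 = 2.422 kg
  SiO2: 98.08·0.6336 + 5.874·0.3297 = 64.08 kg
  BaO: 5.822·0.7752 = 4.513 kg
  Li2O: 7.612·0.4025 = 3.064 kg
LOI: 5.822·0.2248 + 2.427·0.002000 + 7.612·0.5975 + 15.75·0.5218 + 98.08·0.05050 + 5.874·0.001000 = 19.04 kg
Glass mass = batch − LOI = 135.6 − 19.04 = 116.5 kg (= Σ oxide masses)
wt %: oxide over glass, times 100

Glass mass = 116.5 kg (batch 135.6 − LOI 19.04).
Composition: MgO 33.05%, ZrO2 3.374%, ZnO 2.079%, SiO2 54.99%, BaO 3.873%, Li2O 2.629%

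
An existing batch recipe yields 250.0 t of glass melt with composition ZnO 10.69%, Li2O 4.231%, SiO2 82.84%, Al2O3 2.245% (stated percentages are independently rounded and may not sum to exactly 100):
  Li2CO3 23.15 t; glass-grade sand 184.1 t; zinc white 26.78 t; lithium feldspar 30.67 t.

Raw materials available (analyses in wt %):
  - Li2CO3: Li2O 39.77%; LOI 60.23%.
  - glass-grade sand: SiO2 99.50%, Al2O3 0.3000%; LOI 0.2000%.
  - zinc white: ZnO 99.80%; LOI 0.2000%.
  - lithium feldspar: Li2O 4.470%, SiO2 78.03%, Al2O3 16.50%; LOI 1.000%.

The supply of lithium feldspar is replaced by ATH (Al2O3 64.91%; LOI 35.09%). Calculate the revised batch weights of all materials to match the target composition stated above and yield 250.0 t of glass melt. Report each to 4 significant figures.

Revised batch per 250.0 t glass melt:
  Li2CO3: 26.60 t
  glass-grade sand: 208.1 t
  zinc white: 26.78 t
  ATH: 7.685 t
Total batch = 269.2 t; LOI loss = 19.19 t

All arithmetic keeps exact precision end to end. Working values are displayed with 4-significant-figure rounding in the printout; every reported number receives exactly one rounding. Derived quantities, including ignition loss, yield, totals, four oxide percentages, net glass mass, are rebuilt using the weight values at 250.0 t of glass in full precision, as quoted within either problem or answer.
Target oxide masses per 250.0 t glass melt:
  ZnO: 10.69% × 250.0 = 26.72 t
  Li2O: 4.231% × 250.0 = 10.58 t
  SiO2: 82.84% × 250.0 = 207.1 t
  Al2O3: 2.245% × 250.0 = 5.612 t
Checking each oxide sum applying the batch weights above, per the basis as stated (every target is met by its sum given rounding of the digits):
  ZnO: 26.78·0.9980 = 26.73 t (target 26.72 t)
  Li2O: 26.60·0.3977 = 10.58 t (target 10.58 t)
  SiO2: 208.1·0.9950 = 207.1 t (target 207.1 t)
  Al2O3: 208.1·0.003000 + 7.685·0.6491 = 5.613 t (target 5.612 t)
Glass-mass closure: net batch after ignition = 250.0 t (targets for the oxides total 250.0 t; versus the stated basis of 250.0 t — gaps are rounding artifacts).
Summing the batch: Σ batch = 269.2 t; the LOI term Σ batch·LOI equals 19.19 t; yield = glass ÷ total batch = 92.87%.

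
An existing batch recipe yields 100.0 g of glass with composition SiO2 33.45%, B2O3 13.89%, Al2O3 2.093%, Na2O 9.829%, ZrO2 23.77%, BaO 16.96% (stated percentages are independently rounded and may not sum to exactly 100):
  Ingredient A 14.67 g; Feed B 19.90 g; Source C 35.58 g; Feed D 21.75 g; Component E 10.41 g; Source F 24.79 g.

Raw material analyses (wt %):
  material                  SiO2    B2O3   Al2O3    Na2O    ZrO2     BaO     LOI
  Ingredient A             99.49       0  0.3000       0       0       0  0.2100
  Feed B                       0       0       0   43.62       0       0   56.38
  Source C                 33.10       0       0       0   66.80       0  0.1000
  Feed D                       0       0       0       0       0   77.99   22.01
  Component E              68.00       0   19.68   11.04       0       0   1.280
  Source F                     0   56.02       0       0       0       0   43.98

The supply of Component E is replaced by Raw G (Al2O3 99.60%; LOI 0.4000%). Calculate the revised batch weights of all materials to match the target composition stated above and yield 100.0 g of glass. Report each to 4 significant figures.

Values along the way are printed rounded off to 4 significant digits in the working — all arithmetic holds full precision end to end; a single rounding completes every reported result; derived quantities, including ignition loss, the yield, six oxide percentages, totals, glass mass, are re-derived from the batch weights per 100.0 g of glass at full precision, as they appear in the problem or the answer.
Target masses of each oxide per 100.0 g glass:
  SiO2: 33.45% × 100.0 = 33.45 g
  B2O3: 13.89% × 100.0 = 13.89 g
  Al2O3: 2.093% × 100.0 = 2.093 g
  Na2O: 9.829% × 100.0 = 9.829 g
  ZrO2: 23.77% × 100.0 = 23.77 g
  BaO: 16.96% × 100.0 = 16.96 g
Mass-balance tally per oxide on the weights just shown, under the basis named above (every target is met by its sum once rounding is allowed for):
  SiO2: 21.78·0.9949 + 35.58·0.3310 = 33.45 g (target 33.45 g)
  B2O3: 24.79·0.5602 = 13.89 g (target 13.89 g)
  Al2O3: 21.78·0.003000 + 2.036·0.9960 = 2.093 g (target 2.093 g)
  Na2O: 22.53·0.4362 = 9.828 g (target 9.829 g)
  ZrO2: 35.58·0.6680 = 23.77 g (target 23.77 g)
  BaO: 21.75·0.7799 = 16.96 g (target 16.96 g)
Glass-mass sanity pass: total charge less LOI = 99.98 g (targets for the oxides total 99.99 g; stated basis 100.0 g — any gap is answer rounding).
Batch grand total — Σ batch = 128.5 g; ignition loss, Σ(batch × LOI) = 28.48 g; yield: glass divided by total = 77.83%.

Revised batch per 100.0 g glass:
  Ingredient A: 21.78 g
  Feed B: 22.53 g
  Source C: 35.58 g
  Feed D: 21.75 g
  Raw G: 2.036 g
  Source F: 24.79 g
Total batch = 128.5 g; LOI loss = 28.48 g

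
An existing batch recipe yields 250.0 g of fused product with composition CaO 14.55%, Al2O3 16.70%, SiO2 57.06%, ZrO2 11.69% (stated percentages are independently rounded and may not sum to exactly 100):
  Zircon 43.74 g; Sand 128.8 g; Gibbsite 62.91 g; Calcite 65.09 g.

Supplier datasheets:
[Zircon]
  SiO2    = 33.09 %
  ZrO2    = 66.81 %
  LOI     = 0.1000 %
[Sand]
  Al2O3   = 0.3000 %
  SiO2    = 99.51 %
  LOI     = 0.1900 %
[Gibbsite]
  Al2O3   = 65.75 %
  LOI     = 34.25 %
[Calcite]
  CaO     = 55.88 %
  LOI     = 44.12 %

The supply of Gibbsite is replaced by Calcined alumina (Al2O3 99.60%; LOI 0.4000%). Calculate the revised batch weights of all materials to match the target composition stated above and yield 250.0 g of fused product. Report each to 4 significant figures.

Revised batch per 250.0 g fused product:
  Zircon: 43.74 g
  Sand: 128.8 g
  Calcined alumina: 41.53 g
  Calcite: 65.09 g
Total batch = 279.2 g; LOI loss = 29.17 g

Mid-chain values appear (rounded to four significant figures) in the printout — each numeric step runs at exact precision from first step to last; a single rounding produces every reported figure — derived quantities are re-derived starting from the weights per 250.0 g of glass at full float precision (totals, four oxide percentages, net glass mass, yield, ignition loss) as written in question or answer.
Oxide-by-oxide targets in 250.0 g fused product:
  CaO: 14.55% × 250.0 = 36.38 g
  Al2O3: 16.70% × 250.0 = 41.75 g
  SiO2: 57.06% × 250.0 = 142.6 g
  ZrO2: 11.69% × 250.0 = 29.22 g
Balance tally, oxide-wise, applying the batch weights above, under the basis named above (sum by sum, the targets are met within answer rounding):
  CaO: 65.09·0.5588 = 36.37 g (target 36.38 g)
  Al2O3: 128.8·0.003000 + 41.53·0.9960 = 41.75 g (target 41.75 g)
  SiO2: 43.74·0.3309 + 128.8·0.9951 = 142.6 g (target 142.6 g)
  ZrO2: 43.74·0.6681 = 29.22 g (target 29.22 g)
Glass mass check: total batch − LOI = 250.0 g (the targets, summed, come to 250.0 g; versus the stated basis of 250.0 g — deltas are rounding alone).
Adding the batch up: Σ batch = 279.2 g; Σ batch·LOI gives LOI loss = 29.17 g; yield: glass divided by total = 89.55%.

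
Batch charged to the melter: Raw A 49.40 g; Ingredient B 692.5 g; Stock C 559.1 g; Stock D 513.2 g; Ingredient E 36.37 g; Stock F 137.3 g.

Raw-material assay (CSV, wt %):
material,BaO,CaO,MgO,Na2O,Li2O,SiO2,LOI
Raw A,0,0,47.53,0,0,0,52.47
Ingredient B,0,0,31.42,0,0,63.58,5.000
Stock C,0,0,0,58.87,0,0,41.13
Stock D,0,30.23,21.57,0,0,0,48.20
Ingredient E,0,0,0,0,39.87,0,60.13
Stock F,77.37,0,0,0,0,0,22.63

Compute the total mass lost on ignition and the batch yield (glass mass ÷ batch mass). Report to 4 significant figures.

LOI loss = 590.8 g; glass = 1397 g; yield = 70.28%

Values along the way are printed rounded to 4 significant figures within the worked lines; all internal work runs at full precision at each step. Each reported number is rounded a single time — all derived quantities, which include the yield, ignition loss, glass mass, the six compositions, totals, are recomputed at full precision, precisely as stated by problem or answer, starting from the weights per 1397 g of glass.
Loss on ignition, line by line:
  Raw A: 49.40 × 0.5247 = 25.92 g
  Ingredient B: 692.5 × 0.05000 = 34.62 g
  Stock C: 559.1 × 0.4113 = 230.0 g
  Stock D: 513.2 × 0.4820 = 247.4 g
  Ingredient E: 36.37 × 0.6013 = 21.87 g
  Stock F: 137.3 × 0.2263 = 31.07 g
Total LOI = 590.8 g
Glass = batch − LOI = 1988 − 590.8 = 1397 g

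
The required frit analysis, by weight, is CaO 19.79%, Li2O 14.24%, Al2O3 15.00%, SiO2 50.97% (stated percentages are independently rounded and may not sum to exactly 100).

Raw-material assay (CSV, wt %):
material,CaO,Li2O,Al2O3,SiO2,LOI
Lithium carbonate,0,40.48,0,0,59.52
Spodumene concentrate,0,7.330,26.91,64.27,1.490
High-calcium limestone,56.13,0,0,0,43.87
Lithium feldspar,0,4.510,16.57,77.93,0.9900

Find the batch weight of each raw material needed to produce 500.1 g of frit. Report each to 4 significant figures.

Working values are printed rounded off to 4 significant figures between the steps. The whole derivation maintains full precision in all steps; each reported result sees exactly one rounding — derived quantities, including ignition loss, the four compositions, glass mass, yield, the totals, are carried starting from the weights for 500.1 g of glass at full float precision exactly as shown in the question or the answer.
Per-oxide target masses for 500.1 g frit:
  CaO: 19.79% × 500.1 = 98.97 g
  Li2O: 14.24% × 500.1 = 71.21 g
  Al2O3: 15.00% × 500.1 = 75.02 g
  SiO2: 50.97% × 500.1 = 254.9 g
Balance tally, oxide-wise, using the reported weights, on the stated basis (every target is met by its sum exact up to rounding of places):
  CaO: 176.3·0.5613 = 98.96 g (target 98.97 g)
  Li2O: 125.5·0.4048 + 157.2·0.07330 + 197.5·0.04510 = 71.23 g (target 71.21 g)
  Al2O3: 157.2·0.2691 + 197.5·0.1657 = 75.03 g (target 75.02 g)
  SiO2: 157.2·0.6427 + 197.5·0.7793 = 254.9 g (target 254.9 g)
Glass-mass sanity pass: batch Σ − ignition loss = 500.2 g (per-oxide target masses sum to 500.1 g; versus the stated basis of 500.1 g — gaps are rounding artifacts).
Total batch = Σ batch = 656.5 g; loss to ignition Σ batch·LOI = 156.3 g; as yield: glass ÷ batch → 76.19%.

Batch per 500.1 g frit:
  Lithium carbonate: 125.5 g
  Spodumene concentrate: 157.2 g
  High-calcium limestone: 176.3 g
  Lithium feldspar: 197.5 g
Total batch = 656.5 g; LOI loss = 156.3 g; yield = 76.19%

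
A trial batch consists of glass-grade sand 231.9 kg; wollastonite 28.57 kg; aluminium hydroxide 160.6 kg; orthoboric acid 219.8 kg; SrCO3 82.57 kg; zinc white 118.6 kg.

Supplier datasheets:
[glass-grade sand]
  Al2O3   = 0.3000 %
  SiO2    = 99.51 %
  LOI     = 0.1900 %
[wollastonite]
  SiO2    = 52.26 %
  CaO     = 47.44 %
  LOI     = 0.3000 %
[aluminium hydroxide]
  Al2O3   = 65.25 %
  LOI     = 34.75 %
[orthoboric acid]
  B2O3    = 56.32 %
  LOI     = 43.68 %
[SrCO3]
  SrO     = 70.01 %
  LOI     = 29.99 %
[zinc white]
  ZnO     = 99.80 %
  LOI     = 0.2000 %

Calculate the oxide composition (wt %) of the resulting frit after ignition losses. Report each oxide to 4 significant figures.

Values along the way are displayed (rounded to four significant digits) on the page. All arithmetic maintains exact precision in every operation; every reported result includes exactly one rounding. The derived quantities (totals, the six compositions, net glass mass, LOI, yield) are re-derived in exact precision using the weight values per 664.7 kg of glass as they appear in the question or the answer.
Oxide masses out of the charge:
  SrO: 82.57·0.7001 = 57.81 kg
  Al2O3: 231.9·0.003000 + 160.6·0.6525 = 105.5 kg
  B2O3: 219.8·0.5632 = 123.8 kg
  ZnO: 118.6·0.9980 = 118.4 kg
  SiO2: 231.9·0.9951 + 28.57·0.5226 = 245.7 kg
  CaO: 28.57·0.4744 = 13.55 kg
LOI: 231.9·0.001900 + 28.57·0.003000 + 160.6·0.3475 + 219.8·0.4368 + 82.57·0.2999 + 118.6·0.002000 = 177.3 kg
Glass mass = batch − LOI = 842.0 − 177.3 = 664.7 kg (the oxide masses sum to this)
wt %: oxide over glass, times 100

Glass mass = 664.7 kg (batch 842.0 − LOI 177.3).
Composition: SrO 8.697%, Al2O3 15.87%, B2O3 18.62%, ZnO 17.81%, SiO2 36.96%, CaO 2.039%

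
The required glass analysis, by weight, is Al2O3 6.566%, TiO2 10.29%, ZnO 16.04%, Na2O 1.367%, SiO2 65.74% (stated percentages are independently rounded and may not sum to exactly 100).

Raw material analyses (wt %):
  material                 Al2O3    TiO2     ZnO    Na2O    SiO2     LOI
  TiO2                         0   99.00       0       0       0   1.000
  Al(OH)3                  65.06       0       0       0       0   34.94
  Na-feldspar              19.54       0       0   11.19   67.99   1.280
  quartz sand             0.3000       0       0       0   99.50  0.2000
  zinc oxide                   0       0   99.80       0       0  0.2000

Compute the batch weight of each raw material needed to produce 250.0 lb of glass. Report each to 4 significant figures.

Intermediates are shown (rounded to 4 significant digits) alongside each step — the working math maintains exact precision at every stage — each reported value is rounded exactly once. All derived quantities (ignition loss, glass mass, totals, yield, five oxide percentages) are re-derived at full float precision from the weighed amounts per 250.0 lb of glass precisely as stated by the problem or answer text.
Target masses of each oxide per 250.0 lb glass:
  Al2O3: 6.566% × 250.0 = 16.42 lb
  TiO2: 10.29% × 250.0 = 25.72 lb
  ZnO: 16.04% × 250.0 = 40.10 lb
  Na2O: 1.367% × 250.0 = 3.418 lb
  SiO2: 65.74% × 250.0 = 164.4 lb
Checking each oxide sum using the reported weights, versus the basis set out (sum by sum, the targets are met once rounding is allowed for):
  Al2O3: 15.39·0.6506 + 30.54·0.1954 + 144.3·0.003000 = 16.41 lb (target 16.42 lb)
  TiO2: 25.98·0.9900 = 25.72 lb (target 25.72 lb)
  ZnO: 40.18·0.9980 = 40.10 lb (target 40.10 lb)
  Na2O: 30.54·0.1119 = 3.417 lb (target 3.418 lb)
  SiO2: 30.54·0.6799 + 144.3·0.9950 = 164.3 lb (target 164.4 lb)
Glass mass check: Σ batch − LOI loss = 250.0 lb (the targets, summed, come to 250.0 lb; versus the stated basis of 250.0 lb — a pure rounding effect).
Batch grand total — Σ batch = 256.4 lb; ignition loss, Σ(batch × LOI) = 6.397 lb; yield = glass ÷ total batch = 97.50%.

Batch per 250.0 lb glass:
  TiO2: 25.98 lb
  Al(OH)3: 15.39 lb
  Na-feldspar: 30.54 lb
  quartz sand: 144.3 lb
  zinc oxide: 40.18 lb
Total batch = 256.4 lb; LOI loss = 6.397 lb; yield = 97.50%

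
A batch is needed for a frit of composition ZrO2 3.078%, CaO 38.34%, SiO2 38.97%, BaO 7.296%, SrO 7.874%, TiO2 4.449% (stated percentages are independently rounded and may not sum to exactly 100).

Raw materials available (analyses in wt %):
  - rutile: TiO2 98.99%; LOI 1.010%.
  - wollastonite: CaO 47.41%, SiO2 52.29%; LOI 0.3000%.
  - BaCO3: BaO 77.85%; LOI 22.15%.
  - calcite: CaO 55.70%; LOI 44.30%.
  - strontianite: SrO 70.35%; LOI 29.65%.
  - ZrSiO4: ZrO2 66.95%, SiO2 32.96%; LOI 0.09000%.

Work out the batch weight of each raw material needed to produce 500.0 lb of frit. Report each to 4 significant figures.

Batch per 500.0 lb frit:
  rutile: 22.47 lb
  wollastonite: 358.1 lb
  BaCO3: 46.86 lb
  calcite: 39.33 lb
  strontianite: 55.96 lb
  ZrSiO4: 22.99 lb
Total batch = 545.7 lb; LOI loss = 45.72 lb; yield = 91.62%

Working values are displayed (rounded to 4 significant figures) in the printout; full float precision is maintained end to end; a single rounding completes each reported figure; derived quantities are carried using the weight values for 500.0 lb of glass at exact precision (the six compositions, net glass mass, the totals, yield, ignition loss) as given in the question or the answer.
The oxide mass targets at 500.0 lb frit:
  ZrO2: 3.078% × 500.0 = 15.39 lb
  CaO: 38.34% × 500.0 = 191.7 lb
  SiO2: 38.97% × 500.0 = 194.8 lb
  BaO: 7.296% × 500.0 = 36.48 lb
  SrO: 7.874% × 500.0 = 39.37 lb
  TiO2: 4.449% × 500.0 = 22.24 lb
Balance tally, oxide-wise, from the weights as reported, versus the basis set out (each sum matches its target mass net of answer rounding effects):
  ZrO2: 22.99·0.6695 = 15.39 lb (target 15.39 lb)
  CaO: 358.1·0.4741 + 39.33·0.5570 = 191.7 lb (target 191.7 lb)
  SiO2: 358.1·0.5229 + 22.99·0.3296 = 194.8 lb (target 194.8 lb)
  BaO: 46.86·0.7785 = 36.48 lb (target 36.48 lb)
  SrO: 55.96·0.7035 = 39.37 lb (target 39.37 lb)
  TiO2: 22.47·0.9899 = 22.24 lb (target 22.24 lb)
Glass mass check: Σ batch − LOI loss = 500.0 lb (summing oxide targets gives 500.0 lb; the stated basis being 500.0 lb — a pure rounding effect).
Adding the batch up: Σ batch = 545.7 lb; loss to ignition Σ batch·LOI = 45.72 lb; the yield ratio, glass ÷ batch: 91.62%.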